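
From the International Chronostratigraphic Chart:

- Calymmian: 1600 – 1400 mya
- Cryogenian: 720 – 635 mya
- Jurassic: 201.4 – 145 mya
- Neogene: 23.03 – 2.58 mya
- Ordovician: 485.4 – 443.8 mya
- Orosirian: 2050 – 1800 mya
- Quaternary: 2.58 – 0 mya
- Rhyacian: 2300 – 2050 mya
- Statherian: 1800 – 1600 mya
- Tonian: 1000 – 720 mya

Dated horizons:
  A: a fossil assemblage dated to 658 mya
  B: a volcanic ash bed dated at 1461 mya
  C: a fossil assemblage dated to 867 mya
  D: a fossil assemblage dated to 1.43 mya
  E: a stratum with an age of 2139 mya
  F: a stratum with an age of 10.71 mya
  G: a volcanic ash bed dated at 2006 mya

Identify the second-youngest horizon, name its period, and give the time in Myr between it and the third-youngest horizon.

Smaller Ma means younger, so youngest first: D 1.43 < F 10.71 < A 658 < C 867 < B 1461 < G 2006 < E 2139.
Counting 2 along gives F (10.71 Ma); the excerpt puts that inside the Neogene, 23.03–2.58 Ma.
Next in line is A (658 Ma), and 658 − 10.71 = 647.29 Myr.

F, in the Neogene; 647.29 million years to A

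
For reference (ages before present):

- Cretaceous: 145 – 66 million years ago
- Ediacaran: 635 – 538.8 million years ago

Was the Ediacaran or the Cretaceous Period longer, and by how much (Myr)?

Ediacaran, by 17.2 million years

Ediacaran: 635 − 538.8 = 96.2 Myr.
Cretaceous: 145 − 66 = 79 Myr.
Difference: 96.2 − 79 = 17.2 Myr, so the Ediacaran was longer.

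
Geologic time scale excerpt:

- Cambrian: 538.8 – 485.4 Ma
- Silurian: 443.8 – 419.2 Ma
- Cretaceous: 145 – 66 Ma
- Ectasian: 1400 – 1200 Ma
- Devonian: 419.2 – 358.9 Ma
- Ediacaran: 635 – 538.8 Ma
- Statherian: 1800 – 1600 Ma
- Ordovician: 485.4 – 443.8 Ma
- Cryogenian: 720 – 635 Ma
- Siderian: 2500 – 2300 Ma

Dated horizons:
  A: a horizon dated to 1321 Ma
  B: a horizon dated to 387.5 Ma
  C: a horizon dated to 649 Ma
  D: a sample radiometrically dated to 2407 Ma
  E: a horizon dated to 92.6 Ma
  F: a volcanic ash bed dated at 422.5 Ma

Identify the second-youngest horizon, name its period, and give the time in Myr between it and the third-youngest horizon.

B, in the Devonian; 35 million years to F

Sorted youngest-first by Ma: E (92.6), B (387.5), F (422.5), C (649), A (1321), D (2407).
The second youngest is B at 387.5 Ma, which lies in 419.2–358.9 Ma: the Devonian.
The third youngest is F at 422.5 Ma; separation = |387.5 − 422.5| = 35 Myr.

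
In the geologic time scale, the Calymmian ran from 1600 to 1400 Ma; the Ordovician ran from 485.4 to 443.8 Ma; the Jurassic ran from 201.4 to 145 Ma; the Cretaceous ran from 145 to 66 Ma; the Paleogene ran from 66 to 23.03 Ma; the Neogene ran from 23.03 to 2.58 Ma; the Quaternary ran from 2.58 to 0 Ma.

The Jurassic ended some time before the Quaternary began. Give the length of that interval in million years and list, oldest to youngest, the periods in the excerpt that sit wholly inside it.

End of Jurassic = 145 Ma; start of Quaternary = 2.58 Ma.
Gap = 145 − 2.58 = 142.42 Myr.
Periods wholly inside 145–2.58 Ma: Cretaceous (145–66), Paleogene (66–23.03), Neogene (23.03–2.58).

142.42 million years; Cretaceous, Paleogene, Neogene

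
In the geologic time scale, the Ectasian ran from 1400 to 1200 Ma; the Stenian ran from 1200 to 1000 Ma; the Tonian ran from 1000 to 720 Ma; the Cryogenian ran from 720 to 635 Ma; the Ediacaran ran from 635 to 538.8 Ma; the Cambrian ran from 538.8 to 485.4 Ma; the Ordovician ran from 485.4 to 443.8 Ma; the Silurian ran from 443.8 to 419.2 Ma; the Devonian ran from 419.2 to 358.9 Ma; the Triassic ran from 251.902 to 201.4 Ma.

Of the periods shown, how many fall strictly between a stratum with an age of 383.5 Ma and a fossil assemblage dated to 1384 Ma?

The older date is 1384 Ma and the younger is 383.5 Ma.
Periods with start < 1384 and end > 383.5 Ma: Stenian (1200–1000), Tonian (1000–720), Cryogenian (720–635), Ediacaran (635–538.8), Cambrian (538.8–485.4), Ordovician (485.4–443.8), Silurian (443.8–419.2).
That is 7 complete periods.

7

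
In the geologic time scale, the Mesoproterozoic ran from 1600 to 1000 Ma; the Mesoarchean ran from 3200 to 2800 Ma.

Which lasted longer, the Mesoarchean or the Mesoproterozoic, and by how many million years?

Mesoarchean: 3200 − 2800 = 400 Myr.
Mesoproterozoic: 1600 − 1000 = 600 Myr.
Difference: 600 − 400 = 200 Myr, so the Mesoproterozoic was longer.

Mesoproterozoic, by 200 million years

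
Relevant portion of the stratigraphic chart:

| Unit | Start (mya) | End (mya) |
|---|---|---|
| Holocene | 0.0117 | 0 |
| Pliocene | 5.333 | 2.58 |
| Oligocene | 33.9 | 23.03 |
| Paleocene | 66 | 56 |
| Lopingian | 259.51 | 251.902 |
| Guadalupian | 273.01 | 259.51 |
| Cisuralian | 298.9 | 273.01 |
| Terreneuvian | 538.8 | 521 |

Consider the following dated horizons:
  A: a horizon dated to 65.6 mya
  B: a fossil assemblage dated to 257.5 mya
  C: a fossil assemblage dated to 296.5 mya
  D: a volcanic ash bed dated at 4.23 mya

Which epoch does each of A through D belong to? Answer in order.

Match each age against the start–end ranges in the excerpt: A = 65.6 Ma → Paleocene (66–56); B = 257.5 Ma → Lopingian (259.51–251.902); C = 296.5 Ma → Cisuralian (298.9–273.01); D = 4.23 Ma → Pliocene (5.333–2.58).

A — Paleocene; B — Lopingian; C — Cisuralian; D — Pliocene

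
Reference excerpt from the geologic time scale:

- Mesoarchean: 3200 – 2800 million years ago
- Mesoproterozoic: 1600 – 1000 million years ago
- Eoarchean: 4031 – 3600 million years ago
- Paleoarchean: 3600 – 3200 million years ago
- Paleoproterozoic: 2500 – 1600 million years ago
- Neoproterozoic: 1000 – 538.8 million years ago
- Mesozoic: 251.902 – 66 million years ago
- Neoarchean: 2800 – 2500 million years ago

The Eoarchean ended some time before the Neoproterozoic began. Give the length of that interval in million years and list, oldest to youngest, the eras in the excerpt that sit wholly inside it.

The Eoarchean closes at 3600 Ma and the Neoproterozoic opens at 1000 Ma, so the interval is 3600 − 1000 = 2600 Myr.
An era fits inside if it starts at or after 3600 Ma and ends at or before 1000 Ma; oldest first that gives Paleoarchean, Mesoarchean, Neoarchean, Paleoproterozoic, Mesoproterozoic.

2600 million years; Paleoarchean, Mesoarchean, Neoarchean, Paleoproterozoic, Mesoproterozoic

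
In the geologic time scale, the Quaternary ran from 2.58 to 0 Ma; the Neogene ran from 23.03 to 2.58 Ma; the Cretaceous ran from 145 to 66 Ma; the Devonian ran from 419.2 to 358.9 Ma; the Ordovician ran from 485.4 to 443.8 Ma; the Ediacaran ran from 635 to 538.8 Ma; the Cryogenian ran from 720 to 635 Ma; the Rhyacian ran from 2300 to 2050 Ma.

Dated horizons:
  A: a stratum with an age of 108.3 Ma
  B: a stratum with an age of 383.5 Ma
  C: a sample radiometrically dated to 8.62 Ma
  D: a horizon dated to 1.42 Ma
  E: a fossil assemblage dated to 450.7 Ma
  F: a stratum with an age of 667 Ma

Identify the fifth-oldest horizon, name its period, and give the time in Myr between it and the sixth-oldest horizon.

C, in the Neogene; 7.2 million years to D

Sorted oldest-first by Ma: F (667), E (450.7), B (383.5), A (108.3), C (8.62), D (1.42).
The fifth oldest is C at 8.62 Ma, which lies in 23.03–2.58 Ma: the Neogene.
The sixth oldest is D at 1.42 Ma; separation = |8.62 − 1.42| = 7.2 Myr.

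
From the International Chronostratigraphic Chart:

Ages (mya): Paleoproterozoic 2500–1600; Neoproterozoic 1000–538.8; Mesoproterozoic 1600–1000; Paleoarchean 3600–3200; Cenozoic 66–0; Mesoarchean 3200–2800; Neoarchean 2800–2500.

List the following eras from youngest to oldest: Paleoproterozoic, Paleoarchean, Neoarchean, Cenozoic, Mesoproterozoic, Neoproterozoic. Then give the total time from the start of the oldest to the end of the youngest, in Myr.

From the excerpt: Paleoproterozoic 2500–1600; Paleoarchean 3600–3200; Neoarchean 2800–2500; Cenozoic 66–0; Mesoproterozoic 1600–1000; Neoproterozoic 1000–538.8 (Ma).
Larger Ma is earlier, so the oldest is Paleoarchean and the youngest is Cenozoic; youngest to oldest: Cenozoic, Neoproterozoic, Mesoproterozoic, Paleoproterozoic, Neoarchean, Paleoarchean.
Oldest start 3600 minus youngest end 0 gives 3600 Myr overall.

Cenozoic → Neoproterozoic → Mesoproterozoic → Paleoproterozoic → Neoarchean → Paleoarchean; total span 3600 Myr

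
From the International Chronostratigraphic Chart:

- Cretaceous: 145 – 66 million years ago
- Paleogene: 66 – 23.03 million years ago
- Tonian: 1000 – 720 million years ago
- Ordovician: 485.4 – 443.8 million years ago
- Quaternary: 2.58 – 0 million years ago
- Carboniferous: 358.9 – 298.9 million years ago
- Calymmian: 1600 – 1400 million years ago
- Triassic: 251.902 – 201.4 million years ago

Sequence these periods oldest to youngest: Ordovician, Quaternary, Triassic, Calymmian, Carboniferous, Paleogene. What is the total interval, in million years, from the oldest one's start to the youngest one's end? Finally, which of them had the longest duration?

Calymmian, Ordovician, Carboniferous, Triassic, Paleogene, Quaternary; total span 1600 Myr; longest is Calymmian

From the excerpt: Ordovician 485.4–443.8; Quaternary 2.58–0; Triassic 251.902–201.4; Calymmian 1600–1400; Carboniferous 358.9–298.9; Paleogene 66–23.03 (Ma).
Larger Ma is earlier, so the oldest is Calymmian and the youngest is Quaternary; oldest to youngest: Calymmian, Ordovician, Carboniferous, Triassic, Paleogene, Quaternary.
Oldest start 1600 minus youngest end 0 gives 1600 Myr overall.
Individual lengths (start − end): Carboniferous 60; Ordovician 41.6; Quaternary 2.58; Paleogene 42.97; Triassic 50.502; Calymmian 200. The largest is Calymmian at 200 Myr.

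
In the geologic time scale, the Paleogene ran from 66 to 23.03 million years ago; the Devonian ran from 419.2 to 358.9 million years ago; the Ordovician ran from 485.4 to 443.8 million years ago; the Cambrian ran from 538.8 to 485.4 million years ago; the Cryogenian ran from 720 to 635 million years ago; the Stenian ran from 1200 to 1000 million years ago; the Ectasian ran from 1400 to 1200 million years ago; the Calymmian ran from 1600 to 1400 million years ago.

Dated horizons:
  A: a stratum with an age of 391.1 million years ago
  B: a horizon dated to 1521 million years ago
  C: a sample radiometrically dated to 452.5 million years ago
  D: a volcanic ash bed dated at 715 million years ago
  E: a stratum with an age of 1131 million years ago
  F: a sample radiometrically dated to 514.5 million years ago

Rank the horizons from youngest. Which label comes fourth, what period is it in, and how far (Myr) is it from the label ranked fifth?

D, in the Cryogenian; 416 million years to E

Smaller Ma means younger, so youngest first: A 391.1 < C 452.5 < F 514.5 < D 715 < E 1131 < B 1521.
Counting 4 along gives D (715 Ma); the excerpt puts that inside the Cryogenian, 720–635 Ma.
Next in line is E (1131 Ma), and 1131 − 715 = 416 Myr.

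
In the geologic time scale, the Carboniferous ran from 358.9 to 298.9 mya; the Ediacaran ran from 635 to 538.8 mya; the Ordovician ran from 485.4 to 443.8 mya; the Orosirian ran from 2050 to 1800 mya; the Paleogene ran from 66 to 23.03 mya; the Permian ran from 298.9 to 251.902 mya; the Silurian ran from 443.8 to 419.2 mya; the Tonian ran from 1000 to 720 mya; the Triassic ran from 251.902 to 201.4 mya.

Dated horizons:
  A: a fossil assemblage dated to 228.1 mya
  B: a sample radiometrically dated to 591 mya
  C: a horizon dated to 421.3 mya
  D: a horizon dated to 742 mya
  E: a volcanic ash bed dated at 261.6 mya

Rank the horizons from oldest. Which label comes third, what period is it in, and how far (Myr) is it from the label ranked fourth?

Sorted oldest-first by Ma: D (742), B (591), C (421.3), E (261.6), A (228.1).
The third oldest is C at 421.3 Ma, which lies in 443.8–419.2 Ma: the Silurian.
The fourth oldest is E at 261.6 Ma; separation = |421.3 − 261.6| = 159.7 Myr.

C, in the Silurian; 159.7 million years to E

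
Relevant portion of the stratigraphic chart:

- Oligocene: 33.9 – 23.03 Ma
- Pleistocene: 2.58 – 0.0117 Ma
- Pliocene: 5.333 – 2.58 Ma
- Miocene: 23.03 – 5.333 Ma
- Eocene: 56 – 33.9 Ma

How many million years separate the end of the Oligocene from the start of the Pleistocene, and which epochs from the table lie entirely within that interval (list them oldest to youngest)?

20.45 million years; Miocene, Pliocene

The Oligocene closes at 23.03 Ma and the Pleistocene opens at 2.58 Ma, so the interval is 23.03 − 2.58 = 20.45 Myr.
An epoch fits inside if it starts at or after 23.03 Ma and ends at or before 2.58 Ma; oldest first that gives Miocene, Pliocene.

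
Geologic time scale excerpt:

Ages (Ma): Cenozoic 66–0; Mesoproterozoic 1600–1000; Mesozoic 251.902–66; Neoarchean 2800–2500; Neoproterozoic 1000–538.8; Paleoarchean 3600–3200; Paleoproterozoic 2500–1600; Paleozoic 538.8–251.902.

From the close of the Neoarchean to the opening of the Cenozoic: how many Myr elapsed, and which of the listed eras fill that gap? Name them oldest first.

The Neoarchean closes at 2500 Ma and the Cenozoic opens at 66 Ma, so the interval is 2500 − 66 = 2434 Myr.
An era fits inside if it starts at or after 2500 Ma and ends at or before 66 Ma; oldest first that gives Paleoproterozoic, Mesoproterozoic, Neoproterozoic, Paleozoic, Mesozoic.

2434 million years; Paleoproterozoic, Mesoproterozoic, Neoproterozoic, Paleozoic, Mesozoic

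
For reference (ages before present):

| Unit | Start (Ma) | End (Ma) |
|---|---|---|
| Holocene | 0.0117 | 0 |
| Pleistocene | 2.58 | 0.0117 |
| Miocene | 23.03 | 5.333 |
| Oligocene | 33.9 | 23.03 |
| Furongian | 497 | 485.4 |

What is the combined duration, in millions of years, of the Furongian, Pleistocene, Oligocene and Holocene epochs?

Each duration: Furongian = 11.6; Pleistocene = 2.5683; Oligocene = 10.87; Holocene = 0.0117.
Sum: 11.6 + 2.5683 + 10.87 + 0.0117 = 25.05 Myr.

25.05 million years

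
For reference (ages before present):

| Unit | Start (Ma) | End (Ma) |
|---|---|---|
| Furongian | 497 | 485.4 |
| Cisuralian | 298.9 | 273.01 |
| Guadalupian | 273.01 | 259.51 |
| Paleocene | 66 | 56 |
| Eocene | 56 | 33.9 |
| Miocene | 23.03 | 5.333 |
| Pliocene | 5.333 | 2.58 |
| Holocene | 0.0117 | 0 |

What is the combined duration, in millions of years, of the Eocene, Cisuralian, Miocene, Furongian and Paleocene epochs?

Each duration: Eocene = 22.1; Cisuralian = 25.89; Miocene = 17.697; Furongian = 11.6; Paleocene = 10.
Sum: 22.1 + 25.89 + 17.697 + 11.6 + 10 = 87.287 Myr.

87.287 million years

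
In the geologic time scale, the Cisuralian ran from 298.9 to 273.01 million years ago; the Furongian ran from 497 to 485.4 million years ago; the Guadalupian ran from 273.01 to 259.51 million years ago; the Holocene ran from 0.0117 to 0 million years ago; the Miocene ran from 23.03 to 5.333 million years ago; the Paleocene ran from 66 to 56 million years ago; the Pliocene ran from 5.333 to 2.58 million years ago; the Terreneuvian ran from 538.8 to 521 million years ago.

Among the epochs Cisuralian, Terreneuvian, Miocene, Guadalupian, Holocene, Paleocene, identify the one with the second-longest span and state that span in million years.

Terreneuvian, 17.8 million years

Durations: Cisuralian 25.89; Terreneuvian 17.8; Miocene 17.697; Guadalupian 13.5; Holocene 0.0117; Paleocene 10 Myr.
Sorted longest-first: Cisuralian (25.89), Terreneuvian (17.8), Miocene (17.697), Guadalupian (13.5), Paleocene (10), Holocene (0.0117).
The second longest is Terreneuvian at 17.8 Myr.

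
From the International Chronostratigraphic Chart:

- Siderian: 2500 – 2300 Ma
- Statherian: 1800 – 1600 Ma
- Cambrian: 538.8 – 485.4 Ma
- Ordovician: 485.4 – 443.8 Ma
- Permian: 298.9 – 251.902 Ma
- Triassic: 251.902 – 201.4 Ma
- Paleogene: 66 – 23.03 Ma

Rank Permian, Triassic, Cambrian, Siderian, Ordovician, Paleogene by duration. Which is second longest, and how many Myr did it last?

Durations: Permian 46.998; Triassic 50.502; Cambrian 53.4; Siderian 200; Ordovician 41.6; Paleogene 42.97 Myr.
Sorted longest-first: Siderian (200), Cambrian (53.4), Triassic (50.502), Permian (46.998), Paleogene (42.97), Ordovician (41.6).
The second longest is Cambrian at 53.4 Myr.

Cambrian, 53.4 million years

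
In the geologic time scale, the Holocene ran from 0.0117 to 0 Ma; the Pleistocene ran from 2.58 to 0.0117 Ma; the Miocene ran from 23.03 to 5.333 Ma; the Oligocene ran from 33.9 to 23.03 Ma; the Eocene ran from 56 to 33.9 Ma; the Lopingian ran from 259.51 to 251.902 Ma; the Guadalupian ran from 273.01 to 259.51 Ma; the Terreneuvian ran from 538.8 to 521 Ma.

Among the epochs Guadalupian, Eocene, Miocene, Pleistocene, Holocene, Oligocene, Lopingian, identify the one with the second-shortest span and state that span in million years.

Pleistocene, 2.5683 million years

Durations: Guadalupian 13.5; Eocene 22.1; Miocene 17.697; Pleistocene 2.5683; Holocene 0.0117; Oligocene 10.87; Lopingian 7.608 Myr.
Sorted shortest-first: Holocene (0.0117), Pleistocene (2.5683), Lopingian (7.608), Oligocene (10.87), Guadalupian (13.5), Miocene (17.697), Eocene (22.1).
The second shortest is Pleistocene at 2.5683 Myr.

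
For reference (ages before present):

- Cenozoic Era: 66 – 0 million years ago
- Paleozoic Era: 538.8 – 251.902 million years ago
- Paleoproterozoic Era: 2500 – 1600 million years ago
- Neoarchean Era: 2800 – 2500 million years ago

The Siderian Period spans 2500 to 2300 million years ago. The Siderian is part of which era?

The Siderian (2500–2300 Ma) lies entirely within 2500–1600 Ma, the Paleoproterozoic Era.

Paleoproterozoic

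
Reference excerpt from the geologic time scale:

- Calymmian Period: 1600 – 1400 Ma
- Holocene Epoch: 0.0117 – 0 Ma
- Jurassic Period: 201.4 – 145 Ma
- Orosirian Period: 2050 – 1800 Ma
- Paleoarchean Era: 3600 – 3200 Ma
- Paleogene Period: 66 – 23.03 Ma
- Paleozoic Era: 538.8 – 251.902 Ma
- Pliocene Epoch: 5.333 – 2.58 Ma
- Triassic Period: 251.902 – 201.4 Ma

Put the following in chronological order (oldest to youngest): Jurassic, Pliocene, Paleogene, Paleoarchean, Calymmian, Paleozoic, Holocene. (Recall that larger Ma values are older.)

Read off each span (Ma): Jurassic 201.4–145; Pliocene 5.333–2.58; Paleogene 66–23.03; Paleoarchean 3600–3200; Calymmian 1600–1400; Paleozoic 538.8–251.902; Holocene 0.0117–0.
Larger Ma is older, so oldest→youngest is Paleoarchean, Calymmian, Paleozoic, Jurassic, Paleogene, Pliocene, Holocene.

Paleoarchean, Calymmian, Paleozoic, Jurassic, Paleogene, Pliocene, Holocene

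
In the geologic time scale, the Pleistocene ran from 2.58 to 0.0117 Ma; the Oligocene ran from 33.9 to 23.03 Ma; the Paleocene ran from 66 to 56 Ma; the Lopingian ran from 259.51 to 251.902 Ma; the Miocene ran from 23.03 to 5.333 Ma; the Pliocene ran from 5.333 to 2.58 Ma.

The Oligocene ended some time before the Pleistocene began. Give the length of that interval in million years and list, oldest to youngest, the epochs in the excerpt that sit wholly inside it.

20.45 million years; Miocene, Pliocene

The Oligocene closes at 23.03 Ma and the Pleistocene opens at 2.58 Ma, so the interval is 23.03 − 2.58 = 20.45 Myr.
An epoch fits inside if it starts at or after 23.03 Ma and ends at or before 2.58 Ma; oldest first that gives Miocene, Pliocene.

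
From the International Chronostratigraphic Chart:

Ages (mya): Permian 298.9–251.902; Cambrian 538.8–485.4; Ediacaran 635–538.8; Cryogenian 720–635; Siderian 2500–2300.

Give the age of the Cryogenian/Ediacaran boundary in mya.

The Cryogenian ends and the Ediacaran begins at 635 mya.

635 mya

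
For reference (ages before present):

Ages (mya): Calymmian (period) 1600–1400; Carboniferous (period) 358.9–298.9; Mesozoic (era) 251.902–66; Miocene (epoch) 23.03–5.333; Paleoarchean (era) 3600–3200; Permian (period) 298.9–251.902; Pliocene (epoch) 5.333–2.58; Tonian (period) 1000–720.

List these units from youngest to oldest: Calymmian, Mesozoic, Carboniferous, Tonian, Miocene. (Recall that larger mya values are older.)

The oldest of these is Calymmian (starts 1600 Ma) and the youngest is Miocene (ends 5.333 Ma).
In between, by decreasing start age: Tonian (1000), Carboniferous (358.9), Mesozoic (251.902).
Listing youngest first means reversing that sequence.

Miocene, Mesozoic, Carboniferous, Tonian, Calymmian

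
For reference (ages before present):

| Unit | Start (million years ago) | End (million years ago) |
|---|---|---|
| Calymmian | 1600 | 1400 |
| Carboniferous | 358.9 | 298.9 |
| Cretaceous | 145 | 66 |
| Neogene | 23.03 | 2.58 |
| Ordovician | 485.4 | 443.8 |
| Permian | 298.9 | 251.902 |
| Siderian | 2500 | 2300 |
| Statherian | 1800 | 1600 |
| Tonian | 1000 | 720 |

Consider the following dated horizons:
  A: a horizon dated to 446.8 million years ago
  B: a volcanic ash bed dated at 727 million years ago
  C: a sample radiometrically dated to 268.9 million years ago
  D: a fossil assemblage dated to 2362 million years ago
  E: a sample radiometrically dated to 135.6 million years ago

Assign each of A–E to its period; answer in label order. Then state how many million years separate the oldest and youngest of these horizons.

A — Ordovician; B — Tonian; C — Permian; D — Siderian; E — Cretaceous; span 2226.4 million years

Match each age against the start–end ranges in the excerpt: A = 446.8 Ma → Ordovician (485.4–443.8); B = 727 Ma → Tonian (1000–720); C = 268.9 Ma → Permian (298.9–251.902); D = 2362 Ma → Siderian (2500–2300); E = 135.6 Ma → Cretaceous (145–66).
The largest age is 2362 Ma and the smallest is 135.6 Ma; their difference is 2226.4 Myr.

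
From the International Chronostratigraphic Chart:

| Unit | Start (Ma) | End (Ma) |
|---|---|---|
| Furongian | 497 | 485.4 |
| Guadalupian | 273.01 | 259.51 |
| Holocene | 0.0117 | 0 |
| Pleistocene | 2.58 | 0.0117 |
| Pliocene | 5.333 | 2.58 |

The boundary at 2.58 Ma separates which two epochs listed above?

The Pliocene ends at 2.58 Ma and the Pleistocene begins at 2.58 Ma, so they share that boundary.

Pliocene and Pleistocene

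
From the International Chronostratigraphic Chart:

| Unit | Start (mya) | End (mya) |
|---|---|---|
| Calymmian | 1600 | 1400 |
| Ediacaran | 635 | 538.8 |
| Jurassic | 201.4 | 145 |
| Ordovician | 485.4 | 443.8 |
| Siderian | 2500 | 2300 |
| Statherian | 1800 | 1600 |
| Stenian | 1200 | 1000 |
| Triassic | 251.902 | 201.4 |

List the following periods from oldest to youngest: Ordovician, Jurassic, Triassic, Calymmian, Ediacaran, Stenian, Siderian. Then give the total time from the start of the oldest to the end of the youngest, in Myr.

Start ages (Ma): Siderian 2500, Calymmian 1600, Stenian 1200, Ediacaran 635, Ordovician 485.4, Triassic 251.902, Jurassic 201.4.
Ordered oldest to youngest: Siderian, Calymmian, Stenian, Ediacaran, Ordovician, Triassic, Jurassic.
Span = 2500 − 145 = 2355 Myr.

Siderian → Calymmian → Stenian → Ediacaran → Ordovician → Triassic → Jurassic; total span 2355 Myr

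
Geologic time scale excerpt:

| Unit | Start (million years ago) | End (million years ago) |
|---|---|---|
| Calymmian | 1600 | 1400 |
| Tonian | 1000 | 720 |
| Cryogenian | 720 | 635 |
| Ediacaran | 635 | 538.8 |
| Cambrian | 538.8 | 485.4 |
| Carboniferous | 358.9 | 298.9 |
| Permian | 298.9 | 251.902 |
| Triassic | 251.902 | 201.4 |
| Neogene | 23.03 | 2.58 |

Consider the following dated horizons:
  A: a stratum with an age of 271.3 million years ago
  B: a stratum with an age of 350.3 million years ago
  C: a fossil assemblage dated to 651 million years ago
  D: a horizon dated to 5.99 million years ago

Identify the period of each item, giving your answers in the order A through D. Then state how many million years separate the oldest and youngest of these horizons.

A — Permian; B — Carboniferous; C — Cryogenian; D — Neogene; span 645.01 million years

A: 271.3 Ma lies in 298.9–251.902 Ma, so Permian.
B: 350.3 Ma lies in 358.9–298.9 Ma, so Carboniferous.
C: 651 Ma lies in 720–635 Ma, so Cryogenian.
D: 5.99 Ma lies in 23.03–2.58 Ma, so Neogene.
Oldest = 651 Ma, youngest = 5.99 Ma → span 645.01 Myr.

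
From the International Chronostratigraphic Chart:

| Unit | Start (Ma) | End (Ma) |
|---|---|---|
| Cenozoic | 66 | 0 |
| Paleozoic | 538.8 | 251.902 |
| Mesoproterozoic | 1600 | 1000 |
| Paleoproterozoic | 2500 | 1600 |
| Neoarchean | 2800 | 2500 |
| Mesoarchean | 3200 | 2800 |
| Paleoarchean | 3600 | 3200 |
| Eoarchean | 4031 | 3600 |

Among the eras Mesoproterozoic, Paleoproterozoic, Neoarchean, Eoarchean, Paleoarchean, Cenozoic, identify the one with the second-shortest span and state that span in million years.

Start − end for each: Mesoproterozoic 1600 − 1000 = 600; Paleoproterozoic 2500 − 1600 = 900; Neoarchean 2800 − 2500 = 300; Eoarchean 4031 − 3600 = 431; Paleoarchean 3600 − 3200 = 400; Cenozoic 66 − 0 = 66.
Ranking these from shortest: Cenozoic < Neoarchean < Paleoarchean < Eoarchean < Mesoproterozoic < Paleoproterozoic.
Position 2 in that ranking is Neoarchean, which lasted 300 Myr.

Neoarchean, 300 million years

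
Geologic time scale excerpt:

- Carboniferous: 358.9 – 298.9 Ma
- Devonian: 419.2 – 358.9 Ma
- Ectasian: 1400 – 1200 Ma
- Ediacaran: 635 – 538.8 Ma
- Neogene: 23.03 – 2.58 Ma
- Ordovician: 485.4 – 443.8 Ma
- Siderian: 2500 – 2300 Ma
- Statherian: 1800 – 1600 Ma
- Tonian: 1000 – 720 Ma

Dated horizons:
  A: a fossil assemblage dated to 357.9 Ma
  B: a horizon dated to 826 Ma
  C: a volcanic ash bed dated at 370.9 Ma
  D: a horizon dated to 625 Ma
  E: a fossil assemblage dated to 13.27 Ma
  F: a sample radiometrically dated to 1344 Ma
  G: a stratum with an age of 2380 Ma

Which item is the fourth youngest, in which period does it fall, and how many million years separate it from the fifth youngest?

D, in the Ediacaran; 201 million years to B

Smaller Ma means younger, so youngest first: E 13.27 < A 357.9 < C 370.9 < D 625 < B 826 < F 1344 < G 2380.
Counting 4 along gives D (625 Ma); the excerpt puts that inside the Ediacaran, 635–538.8 Ma.
Next in line is B (826 Ma), and 826 − 625 = 201 Myr.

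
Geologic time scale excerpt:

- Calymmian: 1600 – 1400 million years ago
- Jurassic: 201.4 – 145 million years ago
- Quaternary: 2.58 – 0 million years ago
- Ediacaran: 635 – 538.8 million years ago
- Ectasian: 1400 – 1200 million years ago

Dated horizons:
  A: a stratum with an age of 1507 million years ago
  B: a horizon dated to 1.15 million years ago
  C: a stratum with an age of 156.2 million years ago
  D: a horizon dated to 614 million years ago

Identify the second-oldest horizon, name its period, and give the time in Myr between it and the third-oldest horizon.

D, in the Ediacaran; 457.8 million years to C

Sorted oldest-first by Ma: A (1507), D (614), C (156.2), B (1.15).
The second oldest is D at 614 Ma, which lies in 635–538.8 Ma: the Ediacaran.
The third oldest is C at 156.2 Ma; separation = |614 − 156.2| = 457.8 Myr.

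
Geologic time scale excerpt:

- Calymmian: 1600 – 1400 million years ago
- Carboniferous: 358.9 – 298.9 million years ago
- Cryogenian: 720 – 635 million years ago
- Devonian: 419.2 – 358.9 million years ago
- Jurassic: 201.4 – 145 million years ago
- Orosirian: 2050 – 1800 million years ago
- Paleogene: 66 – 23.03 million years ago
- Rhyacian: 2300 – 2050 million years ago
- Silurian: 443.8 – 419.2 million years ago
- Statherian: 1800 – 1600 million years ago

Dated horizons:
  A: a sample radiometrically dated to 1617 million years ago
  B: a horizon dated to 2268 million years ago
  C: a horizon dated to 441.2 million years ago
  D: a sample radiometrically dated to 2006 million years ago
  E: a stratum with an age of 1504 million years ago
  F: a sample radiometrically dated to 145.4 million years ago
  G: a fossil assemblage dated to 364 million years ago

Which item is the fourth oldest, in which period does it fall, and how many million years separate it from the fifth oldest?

Sorted oldest-first by Ma: B (2268), D (2006), A (1617), E (1504), C (441.2), G (364), F (145.4).
The fourth oldest is E at 1504 Ma, which lies in 1600–1400 Ma: the Calymmian.
The fifth oldest is C at 441.2 Ma; separation = |1504 − 441.2| = 1062.8 Myr.

E, in the Calymmian; 1062.8 million years to C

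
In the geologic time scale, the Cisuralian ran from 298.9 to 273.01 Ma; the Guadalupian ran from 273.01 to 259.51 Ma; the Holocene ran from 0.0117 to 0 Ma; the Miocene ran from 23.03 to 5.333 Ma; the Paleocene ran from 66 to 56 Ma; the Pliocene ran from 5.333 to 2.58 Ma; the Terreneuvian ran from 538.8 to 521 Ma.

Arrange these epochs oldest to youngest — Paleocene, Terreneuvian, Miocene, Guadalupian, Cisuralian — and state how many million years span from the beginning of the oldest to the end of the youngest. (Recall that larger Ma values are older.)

From the excerpt: Paleocene 66–56; Terreneuvian 538.8–521; Miocene 23.03–5.333; Guadalupian 273.01–259.51; Cisuralian 298.9–273.01 (Ma).
Larger Ma is earlier, so the oldest is Terreneuvian and the youngest is Miocene; oldest to youngest: Terreneuvian, Cisuralian, Guadalupian, Paleocene, Miocene.
Oldest start 538.8 minus youngest end 5.333 gives 533.467 Myr overall.

Terreneuvian → Cisuralian → Guadalupian → Paleocene → Miocene; total span 533.467 Myr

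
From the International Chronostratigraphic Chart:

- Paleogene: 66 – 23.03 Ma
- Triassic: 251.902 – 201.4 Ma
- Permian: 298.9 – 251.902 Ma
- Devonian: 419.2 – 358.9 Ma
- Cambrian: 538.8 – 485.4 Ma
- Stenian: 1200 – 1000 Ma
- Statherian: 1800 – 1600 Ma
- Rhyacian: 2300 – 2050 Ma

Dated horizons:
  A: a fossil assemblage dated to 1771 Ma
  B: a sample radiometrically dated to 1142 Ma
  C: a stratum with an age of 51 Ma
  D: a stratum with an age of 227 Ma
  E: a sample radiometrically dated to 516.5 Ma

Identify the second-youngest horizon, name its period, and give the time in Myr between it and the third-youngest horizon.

Smaller Ma means younger, so youngest first: C 51 < D 227 < E 516.5 < B 1142 < A 1771.
Counting 2 along gives D (227 Ma); the excerpt puts that inside the Triassic, 251.902–201.4 Ma.
Next in line is E (516.5 Ma), and 516.5 − 227 = 289.5 Myr.

D, in the Triassic; 289.5 million years to E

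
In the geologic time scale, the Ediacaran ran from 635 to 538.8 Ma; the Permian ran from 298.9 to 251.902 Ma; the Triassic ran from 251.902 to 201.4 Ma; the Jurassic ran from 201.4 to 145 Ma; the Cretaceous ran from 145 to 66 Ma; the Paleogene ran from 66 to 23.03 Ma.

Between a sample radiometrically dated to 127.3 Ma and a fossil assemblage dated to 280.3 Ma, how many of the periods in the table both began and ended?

280.3 Ma sits inside the Permian (298.9–251.902) and 127.3 Ma inside the Cretaceous (145–66); neither of those is wholly between the two dates.
The listed periods lying completely between them are Triassic, Jurassic — 2 in all.

2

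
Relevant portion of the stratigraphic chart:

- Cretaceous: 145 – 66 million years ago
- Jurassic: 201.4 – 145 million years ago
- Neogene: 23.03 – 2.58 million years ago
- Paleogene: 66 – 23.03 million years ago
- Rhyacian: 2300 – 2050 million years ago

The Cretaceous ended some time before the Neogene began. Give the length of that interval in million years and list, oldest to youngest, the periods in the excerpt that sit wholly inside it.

42.97 million years; Paleogene

The Cretaceous closes at 66 Ma and the Neogene opens at 23.03 Ma, so the interval is 66 − 23.03 = 42.97 Myr.
A period fits inside if it starts at or after 66 Ma and ends at or before 23.03 Ma; oldest first that gives Paleogene.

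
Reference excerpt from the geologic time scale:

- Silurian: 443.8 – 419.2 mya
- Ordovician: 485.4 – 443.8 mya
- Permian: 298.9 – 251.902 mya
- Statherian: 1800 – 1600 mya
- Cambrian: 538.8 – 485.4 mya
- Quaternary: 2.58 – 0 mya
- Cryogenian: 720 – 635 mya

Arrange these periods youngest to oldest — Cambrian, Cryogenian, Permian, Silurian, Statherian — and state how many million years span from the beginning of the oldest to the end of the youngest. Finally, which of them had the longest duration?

Permian, Silurian, Cambrian, Cryogenian, Statherian; total span 1548.098 Myr; longest is Statherian

Start ages (Ma): Statherian 1800, Cryogenian 720, Cambrian 538.8, Silurian 443.8, Permian 298.9.
Ordered youngest to oldest: Permian, Silurian, Cambrian, Cryogenian, Statherian.
Span = 1800 − 251.902 = 1548.098 Myr.
Durations: Cambrian 53.4, Statherian 200, Cryogenian 85, Permian 46.998, Silurian 24.6 → longest is Statherian (200 Myr).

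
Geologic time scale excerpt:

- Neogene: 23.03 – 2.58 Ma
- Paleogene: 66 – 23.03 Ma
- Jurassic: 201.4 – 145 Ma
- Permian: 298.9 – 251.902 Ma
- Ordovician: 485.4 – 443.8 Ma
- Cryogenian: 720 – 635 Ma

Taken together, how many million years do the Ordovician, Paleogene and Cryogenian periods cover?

Duration is start − end for each: (485.4 − 443.8) + (66 − 23.03) + (720 − 635).
That is 41.6 + 42.97 + 85, which totals 169.57 million years.

169.57 million years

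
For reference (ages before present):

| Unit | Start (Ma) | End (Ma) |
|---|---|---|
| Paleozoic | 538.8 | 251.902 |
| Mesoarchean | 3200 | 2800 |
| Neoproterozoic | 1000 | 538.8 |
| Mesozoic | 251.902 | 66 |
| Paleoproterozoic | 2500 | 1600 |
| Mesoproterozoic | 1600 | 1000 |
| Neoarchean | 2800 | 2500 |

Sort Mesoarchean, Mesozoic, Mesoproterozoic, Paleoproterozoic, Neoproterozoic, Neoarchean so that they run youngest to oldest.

Mesozoic, Neoproterozoic, Mesoproterozoic, Paleoproterozoic, Neoarchean, Mesoarchean

Read off each span (Ma): Mesoarchean 3200–2800; Mesozoic 251.902–66; Mesoproterozoic 1600–1000; Paleoproterozoic 2500–1600; Neoproterozoic 1000–538.8; Neoarchean 2800–2500.
Larger Ma is older, so oldest→youngest is Mesoarchean, Neoarchean, Paleoproterozoic, Mesoproterozoic, Neoproterozoic, Mesozoic; reverse it for youngest→oldest.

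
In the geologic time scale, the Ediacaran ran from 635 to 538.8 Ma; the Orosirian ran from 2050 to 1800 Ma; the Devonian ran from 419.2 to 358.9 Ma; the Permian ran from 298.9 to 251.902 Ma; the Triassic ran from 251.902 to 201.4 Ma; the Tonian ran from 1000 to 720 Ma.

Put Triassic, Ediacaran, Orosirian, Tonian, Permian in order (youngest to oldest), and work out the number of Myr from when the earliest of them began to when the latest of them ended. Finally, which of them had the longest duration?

Start ages (Ma): Orosirian 2050, Tonian 1000, Ediacaran 635, Permian 298.9, Triassic 251.902.
Ordered youngest to oldest: Triassic, Permian, Ediacaran, Tonian, Orosirian.
Span = 2050 − 201.4 = 1848.6 Myr.
Durations: Triassic 50.502, Orosirian 250, Permian 46.998, Ediacaran 96.2, Tonian 280 → longest is Tonian (280 Myr).

Triassic, Permian, Ediacaran, Tonian, Orosirian; total span 1848.6 Myr; longest is Tonian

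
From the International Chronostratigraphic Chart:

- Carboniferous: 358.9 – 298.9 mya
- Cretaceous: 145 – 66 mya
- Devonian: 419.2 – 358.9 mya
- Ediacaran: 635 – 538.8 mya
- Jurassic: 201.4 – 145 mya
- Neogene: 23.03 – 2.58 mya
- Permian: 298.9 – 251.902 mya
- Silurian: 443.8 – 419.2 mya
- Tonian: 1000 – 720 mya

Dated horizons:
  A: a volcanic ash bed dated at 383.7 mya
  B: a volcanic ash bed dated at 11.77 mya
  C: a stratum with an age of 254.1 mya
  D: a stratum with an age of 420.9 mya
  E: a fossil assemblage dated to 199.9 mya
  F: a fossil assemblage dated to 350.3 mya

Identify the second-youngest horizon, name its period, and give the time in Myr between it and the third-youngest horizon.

Sorted youngest-first by Ma: B (11.77), E (199.9), C (254.1), F (350.3), A (383.7), D (420.9).
The second youngest is E at 199.9 Ma, which lies in 201.4–145 Ma: the Jurassic.
The third youngest is C at 254.1 Ma; separation = |199.9 − 254.1| = 54.2 Myr.

E, in the Jurassic; 54.2 million years to C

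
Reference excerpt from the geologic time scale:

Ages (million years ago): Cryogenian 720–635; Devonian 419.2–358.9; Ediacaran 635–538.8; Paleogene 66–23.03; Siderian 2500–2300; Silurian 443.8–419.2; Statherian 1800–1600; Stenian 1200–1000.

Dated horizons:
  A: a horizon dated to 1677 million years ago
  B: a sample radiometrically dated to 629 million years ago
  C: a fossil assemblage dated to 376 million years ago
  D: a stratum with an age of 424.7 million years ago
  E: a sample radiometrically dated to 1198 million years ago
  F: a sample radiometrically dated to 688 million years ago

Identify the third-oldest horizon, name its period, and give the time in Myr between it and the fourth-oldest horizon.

F, in the Cryogenian; 59 million years to B

Sorted oldest-first by Ma: A (1677), E (1198), F (688), B (629), D (424.7), C (376).
The third oldest is F at 688 Ma, which lies in 720–635 Ma: the Cryogenian.
The fourth oldest is B at 629 Ma; separation = |688 − 629| = 59 Myr.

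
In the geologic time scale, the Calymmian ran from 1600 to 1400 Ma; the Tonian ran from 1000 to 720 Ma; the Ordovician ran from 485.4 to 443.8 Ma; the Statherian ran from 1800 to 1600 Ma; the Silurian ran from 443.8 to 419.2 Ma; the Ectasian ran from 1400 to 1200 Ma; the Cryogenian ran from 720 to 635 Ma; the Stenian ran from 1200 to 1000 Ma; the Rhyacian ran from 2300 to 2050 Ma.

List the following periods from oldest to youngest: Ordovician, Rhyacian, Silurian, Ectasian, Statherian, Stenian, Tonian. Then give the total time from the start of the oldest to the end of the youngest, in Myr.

Rhyacian, Statherian, Ectasian, Stenian, Tonian, Ordovician, Silurian; total span 1880.8 Myr

From the excerpt: Ordovician 485.4–443.8; Rhyacian 2300–2050; Silurian 443.8–419.2; Ectasian 1400–1200; Statherian 1800–1600; Stenian 1200–1000; Tonian 1000–720 (Ma).
Larger Ma is earlier, so the oldest is Rhyacian and the youngest is Silurian; oldest to youngest: Rhyacian, Statherian, Ectasian, Stenian, Tonian, Ordovician, Silurian.
Oldest start 2300 minus youngest end 419.2 gives 1880.8 Myr overall.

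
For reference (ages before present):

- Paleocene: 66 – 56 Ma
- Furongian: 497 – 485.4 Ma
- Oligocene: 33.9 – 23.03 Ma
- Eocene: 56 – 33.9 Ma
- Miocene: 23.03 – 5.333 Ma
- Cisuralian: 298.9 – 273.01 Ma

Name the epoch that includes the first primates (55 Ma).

Eocene

55 Ma lies between 56 and 33.9 Ma, so it falls in the Eocene.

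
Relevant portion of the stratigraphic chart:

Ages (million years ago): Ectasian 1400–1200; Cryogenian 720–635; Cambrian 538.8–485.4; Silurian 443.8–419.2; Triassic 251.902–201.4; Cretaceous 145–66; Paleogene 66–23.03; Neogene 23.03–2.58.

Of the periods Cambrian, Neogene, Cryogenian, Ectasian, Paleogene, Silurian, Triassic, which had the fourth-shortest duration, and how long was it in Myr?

Triassic, 50.502 million years

Durations: Cambrian 53.4; Neogene 20.45; Cryogenian 85; Ectasian 200; Paleogene 42.97; Silurian 24.6; Triassic 50.502 Myr.
Sorted shortest-first: Neogene (20.45), Silurian (24.6), Paleogene (42.97), Triassic (50.502), Cambrian (53.4), Cryogenian (85), Ectasian (200).
The fourth shortest is Triassic at 50.502 Myr.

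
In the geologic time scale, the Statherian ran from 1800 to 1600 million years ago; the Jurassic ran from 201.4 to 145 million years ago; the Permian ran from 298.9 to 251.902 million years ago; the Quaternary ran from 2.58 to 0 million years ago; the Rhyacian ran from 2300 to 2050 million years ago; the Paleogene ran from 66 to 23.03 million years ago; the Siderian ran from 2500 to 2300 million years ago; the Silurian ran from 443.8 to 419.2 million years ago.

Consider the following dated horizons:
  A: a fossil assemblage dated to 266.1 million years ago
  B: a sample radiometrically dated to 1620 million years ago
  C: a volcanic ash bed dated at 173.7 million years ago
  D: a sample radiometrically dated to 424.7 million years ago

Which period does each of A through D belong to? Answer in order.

A — Permian; B — Statherian; C — Jurassic; D — Silurian

Match each age against the start–end ranges in the excerpt: A = 266.1 Ma → Permian (298.9–251.902); B = 1620 Ma → Statherian (1800–1600); C = 173.7 Ma → Jurassic (201.4–145); D = 424.7 Ma → Silurian (443.8–419.2).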